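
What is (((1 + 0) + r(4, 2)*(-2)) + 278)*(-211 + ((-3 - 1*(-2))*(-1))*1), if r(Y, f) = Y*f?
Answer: -55230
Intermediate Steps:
(((1 + 0) + r(4, 2)*(-2)) + 278)*(-211 + ((-3 - 1*(-2))*(-1))*1) = (((1 + 0) + (4*2)*(-2)) + 278)*(-211 + ((-3 - 1*(-2))*(-1))*1) = ((1 + 8*(-2)) + 278)*(-211 + ((-3 + 2)*(-1))*1) = ((1 - 16) + 278)*(-211 - 1*(-1)*1) = (-15 + 278)*(-211 + 1*1) = 263*(-211 + 1) = 263*(-210) = -55230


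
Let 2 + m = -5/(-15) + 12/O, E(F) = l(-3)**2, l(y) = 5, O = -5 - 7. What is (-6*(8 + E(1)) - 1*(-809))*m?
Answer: -4888/3 ≈ -1629.3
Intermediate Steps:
O = -12
E(F) = 25 (E(F) = 5**2 = 25)
m = -8/3 (m = -2 + (-5/(-15) + 12/(-12)) = -2 + (-5*(-1/15) + 12*(-1/12)) = -2 + (1/3 - 1) = -2 - 2/3 = -8/3 ≈ -2.6667)
(-6*(8 + E(1)) - 1*(-809))*m = (-6*(8 + 25) - 1*(-809))*(-8/3) = (-6*33 + 809)*(-8/3) = (-198 + 809)*(-8/3) = 611*(-8/3) = -4888/3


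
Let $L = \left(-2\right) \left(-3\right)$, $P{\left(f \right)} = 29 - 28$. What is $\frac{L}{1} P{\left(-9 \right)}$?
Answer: $6$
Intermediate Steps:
$P{\left(f \right)} = 1$ ($P{\left(f \right)} = 29 - 28 = 1$)
$L = 6$
$\frac{L}{1} P{\left(-9 \right)} = \frac{6}{1} \cdot 1 = 6 \cdot 1 \cdot 1 = 6 \cdot 1 = 6$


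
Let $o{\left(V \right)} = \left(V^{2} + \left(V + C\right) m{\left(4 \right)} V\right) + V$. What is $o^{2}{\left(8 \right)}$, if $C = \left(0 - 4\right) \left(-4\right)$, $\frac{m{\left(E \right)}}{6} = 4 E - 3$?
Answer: $226442304$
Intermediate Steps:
$m{\left(E \right)} = -18 + 24 E$ ($m{\left(E \right)} = 6 \left(4 E - 3\right) = 6 \left(-3 + 4 E\right) = -18 + 24 E$)
$C = 16$ ($C = \left(-4\right) \left(-4\right) = 16$)
$o{\left(V \right)} = V + V^{2} + V \left(1248 + 78 V\right)$ ($o{\left(V \right)} = \left(V^{2} + \left(V + 16\right) \left(-18 + 24 \cdot 4\right) V\right) + V = \left(V^{2} + \left(16 + V\right) \left(-18 + 96\right) V\right) + V = \left(V^{2} + \left(16 + V\right) 78 V\right) + V = \left(V^{2} + \left(1248 + 78 V\right) V\right) + V = \left(V^{2} + V \left(1248 + 78 V\right)\right) + V = V + V^{2} + V \left(1248 + 78 V\right)$)
$o^{2}{\left(8 \right)} = \left(8 \left(1249 + 79 \cdot 8\right)\right)^{2} = \left(8 \left(1249 + 632\right)\right)^{2} = \left(8 \cdot 1881\right)^{2} = 15048^{2} = 226442304$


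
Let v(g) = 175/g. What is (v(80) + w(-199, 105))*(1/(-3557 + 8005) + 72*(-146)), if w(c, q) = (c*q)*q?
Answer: 1641350552541875/71168 ≈ 2.3063e+10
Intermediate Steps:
w(c, q) = c*q²
(v(80) + w(-199, 105))*(1/(-3557 + 8005) + 72*(-146)) = (175/80 - 199*105²)*(1/(-3557 + 8005) + 72*(-146)) = (175*(1/80) - 199*11025)*(1/4448 - 10512) = (35/16 - 2193975)*(1/4448 - 10512) = -35103565/16*(-46757375/4448) = 1641350552541875/71168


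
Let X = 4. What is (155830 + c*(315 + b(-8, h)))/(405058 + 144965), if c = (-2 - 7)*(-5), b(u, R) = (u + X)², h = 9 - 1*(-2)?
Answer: 170725/550023 ≈ 0.31040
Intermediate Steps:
h = 11 (h = 9 + 2 = 11)
b(u, R) = (4 + u)² (b(u, R) = (u + 4)² = (4 + u)²)
c = 45 (c = -9*(-5) = 45)
(155830 + c*(315 + b(-8, h)))/(405058 + 144965) = (155830 + 45*(315 + (4 - 8)²))/(405058 + 144965) = (155830 + 45*(315 + (-4)²))/550023 = (155830 + 45*(315 + 16))*(1/550023) = (155830 + 45*331)*(1/550023) = (155830 + 14895)*(1/550023) = 170725*(1/550023) = 170725/550023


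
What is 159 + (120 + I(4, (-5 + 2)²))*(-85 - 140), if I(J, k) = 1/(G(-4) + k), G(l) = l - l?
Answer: -26866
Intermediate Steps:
G(l) = 0
I(J, k) = 1/k (I(J, k) = 1/(0 + k) = 1/k)
159 + (120 + I(4, (-5 + 2)²))*(-85 - 140) = 159 + (120 + 1/((-5 + 2)²))*(-85 - 140) = 159 + (120 + 1/((-3)²))*(-225) = 159 + (120 + 1/9)*(-225) = 159 + (120 + ⅑)*(-225) = 159 + (1081/9)*(-225) = 159 - 27025 = -26866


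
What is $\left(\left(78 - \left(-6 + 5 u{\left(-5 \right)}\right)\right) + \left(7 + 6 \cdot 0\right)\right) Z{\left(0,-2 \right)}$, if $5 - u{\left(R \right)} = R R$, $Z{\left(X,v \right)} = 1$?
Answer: $191$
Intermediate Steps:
$u{\left(R \right)} = 5 - R^{2}$ ($u{\left(R \right)} = 5 - R R = 5 - R^{2}$)
$\left(\left(78 - \left(-6 + 5 u{\left(-5 \right)}\right)\right) + \left(7 + 6 \cdot 0\right)\right) Z{\left(0,-2 \right)} = \left(\left(78 - \left(-6 + 5 \left(5 - \left(-5\right)^{2}\right)\right)\right) + \left(7 + 6 \cdot 0\right)\right) 1 = \left(\left(78 - \left(-6 + 5 \left(5 - 25\right)\right)\right) + \left(7 + 0\right)\right) 1 = \left(\left(78 - \left(-6 + 5 \left(5 - 25\right)\right)\right) + 7\right) 1 = \left(\left(78 + \left(6 - -100\right)\right) + 7\right) 1 = \left(\left(78 + \left(6 + 100\right)\right) + 7\right) 1 = \left(\left(78 + 106\right) + 7\right) 1 = \left(184 + 7\right) 1 = 191 \cdot 1 = 191$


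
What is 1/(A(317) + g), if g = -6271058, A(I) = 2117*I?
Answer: -1/5599969 ≈ -1.7857e-7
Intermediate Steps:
1/(A(317) + g) = 1/(2117*317 - 6271058) = 1/(671089 - 6271058) = 1/(-5599969) = -1/5599969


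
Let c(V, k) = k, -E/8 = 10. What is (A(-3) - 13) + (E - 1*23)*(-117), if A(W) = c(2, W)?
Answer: 12035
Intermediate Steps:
E = -80 (E = -8*10 = -80)
A(W) = W
(A(-3) - 13) + (E - 1*23)*(-117) = (-3 - 13) + (-80 - 1*23)*(-117) = -16 + (-80 - 23)*(-117) = -16 - 103*(-117) = -16 + 12051 = 12035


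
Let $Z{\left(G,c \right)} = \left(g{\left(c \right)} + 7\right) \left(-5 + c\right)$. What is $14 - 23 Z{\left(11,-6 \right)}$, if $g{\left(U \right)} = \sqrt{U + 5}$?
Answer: $1785 + 253 i \approx 1785.0 + 253.0 i$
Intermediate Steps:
$g{\left(U \right)} = \sqrt{5 + U}$
$Z{\left(G,c \right)} = \left(-5 + c\right) \left(7 + \sqrt{5 + c}\right)$ ($Z{\left(G,c \right)} = \left(\sqrt{5 + c} + 7\right) \left(-5 + c\right) = \left(7 + \sqrt{5 + c}\right) \left(-5 + c\right) = \left(-5 + c\right) \left(7 + \sqrt{5 + c}\right)$)
$14 - 23 Z{\left(11,-6 \right)} = 14 - 23 \left(-35 - 5 \sqrt{5 - 6} + 7 \left(-6\right) - 6 \sqrt{5 - 6}\right) = 14 - 23 \left(-35 - 5 \sqrt{-1} - 42 - 6 \sqrt{-1}\right) = 14 - 23 \left(-35 - 5 i - 42 - 6 i\right) = 14 - 23 \left(-77 - 11 i\right) = 14 + \left(1771 + 253 i\right) = 1785 + 253 i$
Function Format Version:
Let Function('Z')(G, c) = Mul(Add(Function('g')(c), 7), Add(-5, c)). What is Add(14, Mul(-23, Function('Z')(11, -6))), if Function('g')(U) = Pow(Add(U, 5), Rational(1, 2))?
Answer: Add(1785, Mul(253, I)) ≈ Add(1785.0, Mul(253.00, I))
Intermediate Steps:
Function('g')(U) = Pow(Add(5, U), Rational(1, 2))
Function('Z')(G, c) = Mul(Add(-5, c), Add(7, Pow(Add(5, c), Rational(1, 2)))) (Function('Z')(G, c) = Mul(Add(Pow(Add(5, c), Rational(1, 2)), 7), Add(-5, c)) = Mul(Add(7, Pow(Add(5, c), Rational(1, 2))), Add(-5, c)) = Mul(Add(-5, c), Add(7, Pow(Add(5, c), Rational(1, 2)))))
Add(14, Mul(-23, Function('Z')(11, -6))) = Add(14, Mul(-23, Add(-35, Mul(-5, Pow(Add(5, -6), Rational(1, 2))), Mul(7, -6), Mul(-6, Pow(Add(5, -6), Rational(1, 2)))))) = Add(14, Mul(-23, Add(-35, Mul(-5, Pow(-1, Rational(1, 2))), -42, Mul(-6, Pow(-1, Rational(1, 2)))))) = Add(14, Mul(-23, Add(-35, Mul(-5, I), -42, Mul(-6, I)))) = Add(14, Mul(-23, Add(-77, Mul(-11, I)))) = Add(14, Add(1771, Mul(253, I))) = Add(1785, Mul(253, I))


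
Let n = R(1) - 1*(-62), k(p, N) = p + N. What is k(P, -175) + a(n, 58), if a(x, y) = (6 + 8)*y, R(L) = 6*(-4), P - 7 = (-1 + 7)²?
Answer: 680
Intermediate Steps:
P = 43 (P = 7 + (-1 + 7)² = 7 + 6² = 7 + 36 = 43)
k(p, N) = N + p
R(L) = -24
n = 38 (n = -24 - 1*(-62) = -24 + 62 = 38)
a(x, y) = 14*y
k(P, -175) + a(n, 58) = (-175 + 43) + 14*58 = -132 + 812 = 680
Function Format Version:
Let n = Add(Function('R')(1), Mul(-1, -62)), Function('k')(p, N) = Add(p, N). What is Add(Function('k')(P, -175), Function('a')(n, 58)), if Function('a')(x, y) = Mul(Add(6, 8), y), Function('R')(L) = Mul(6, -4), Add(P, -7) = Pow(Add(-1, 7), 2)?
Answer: 680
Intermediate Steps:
P = 43 (P = Add(7, Pow(Add(-1, 7), 2)) = Add(7, Pow(6, 2)) = Add(7, 36) = 43)
Function('k')(p, N) = Add(N, p)
Function('R')(L) = -24
n = 38 (n = Add(-24, Mul(-1, -62)) = Add(-24, 62) = 38)
Function('a')(x, y) = Mul(14, y)
Add(Function('k')(P, -175), Function('a')(n, 58)) = Add(Add(-175, 43), Mul(14, 58)) = Add(-132, 812) = 680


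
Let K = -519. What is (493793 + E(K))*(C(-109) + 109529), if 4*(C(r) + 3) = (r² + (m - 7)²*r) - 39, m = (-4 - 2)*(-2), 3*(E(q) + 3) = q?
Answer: 220755888357/4 ≈ 5.5189e+10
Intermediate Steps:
E(q) = -3 + q/3
m = 12 (m = -6*(-2) = 12)
C(r) = -51/4 + r²/4 + 25*r/4 (C(r) = -3 + ((r² + (12 - 7)²*r) - 39)/4 = -3 + ((r² + 5²*r) - 39)/4 = -3 + ((r² + 25*r) - 39)/4 = -3 + (-39 + r² + 25*r)/4 = -3 + (-39/4 + r²/4 + 25*r/4) = -51/4 + r²/4 + 25*r/4)
(493793 + E(K))*(C(-109) + 109529) = (493793 + (-3 + (⅓)*(-519)))*((-51/4 + (¼)*(-109)² + (25/4)*(-109)) + 109529) = (493793 + (-3 - 173))*((-51/4 + (¼)*11881 - 2725/4) + 109529) = (493793 - 176)*((-51/4 + 11881/4 - 2725/4) + 109529) = 493617*(9105/4 + 109529) = 493617*(447221/4) = 220755888357/4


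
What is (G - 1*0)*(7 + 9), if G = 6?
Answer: 96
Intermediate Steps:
(G - 1*0)*(7 + 9) = (6 - 1*0)*(7 + 9) = (6 + 0)*16 = 6*16 = 96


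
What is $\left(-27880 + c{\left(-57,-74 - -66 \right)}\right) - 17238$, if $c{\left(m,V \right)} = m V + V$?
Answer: $-44670$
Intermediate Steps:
$c{\left(m,V \right)} = V + V m$ ($c{\left(m,V \right)} = V m + V = V + V m$)
$\left(-27880 + c{\left(-57,-74 - -66 \right)}\right) - 17238 = \left(-27880 + \left(-74 - -66\right) \left(1 - 57\right)\right) - 17238 = \left(-27880 + \left(-74 + 66\right) \left(-56\right)\right) - 17238 = \left(-27880 - -448\right) - 17238 = \left(-27880 + 448\right) - 17238 = -27432 - 17238 = -44670$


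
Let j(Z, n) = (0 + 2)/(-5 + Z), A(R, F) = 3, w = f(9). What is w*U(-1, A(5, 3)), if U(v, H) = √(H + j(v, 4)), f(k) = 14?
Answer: 28*√6/3 ≈ 22.862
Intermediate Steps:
w = 14
j(Z, n) = 2/(-5 + Z)
U(v, H) = √(H + 2/(-5 + v))
w*U(-1, A(5, 3)) = 14*√((2 + 3*(-5 - 1))/(-5 - 1)) = 14*√((2 + 3*(-6))/(-6)) = 14*√(-(2 - 18)/6) = 14*√(-⅙*(-16)) = 14*√(8/3) = 14*(2*√6/3) = 28*√6/3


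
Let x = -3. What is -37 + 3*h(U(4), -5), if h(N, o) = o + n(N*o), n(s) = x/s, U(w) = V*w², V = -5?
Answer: -20809/400 ≈ -52.023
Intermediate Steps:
U(w) = -5*w²
n(s) = -3/s
h(N, o) = o - 3/(N*o) (h(N, o) = o - 3*1/(N*o) = o - 3/(N*o))
-37 + 3*h(U(4), -5) = -37 + 3*(-5 - 3/(-5*4²*(-5))) = -37 + 3*(-5 - 3*(-⅕)/(-5*16)) = -37 + 3*(-5 - 3*(-⅕)/(-80)) = -37 + 3*(-5 - 3*(-1/80)*(-⅕)) = -37 + 3*(-5 - 3/400) = -37 + 3*(-2003/400) = -37 - 6009/400 = -20809/400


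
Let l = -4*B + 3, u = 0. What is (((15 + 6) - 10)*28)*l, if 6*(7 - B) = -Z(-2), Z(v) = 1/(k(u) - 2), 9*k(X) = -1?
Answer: -144452/19 ≈ -7602.7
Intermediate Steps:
k(X) = -⅑ (k(X) = (⅑)*(-1) = -⅑)
Z(v) = -9/19 (Z(v) = 1/(-⅑ - 2) = 1/(-19/9) = -9/19)
B = 263/38 (B = 7 - (-1)*(-9)/(6*19) = 7 - ⅙*9/19 = 7 - 3/38 = 263/38 ≈ 6.9211)
l = -469/19 (l = -4*263/38 + 3 = -526/19 + 3 = -469/19 ≈ -24.684)
(((15 + 6) - 10)*28)*l = (((15 + 6) - 10)*28)*(-469/19) = ((21 - 10)*28)*(-469/19) = (11*28)*(-469/19) = 308*(-469/19) = -144452/19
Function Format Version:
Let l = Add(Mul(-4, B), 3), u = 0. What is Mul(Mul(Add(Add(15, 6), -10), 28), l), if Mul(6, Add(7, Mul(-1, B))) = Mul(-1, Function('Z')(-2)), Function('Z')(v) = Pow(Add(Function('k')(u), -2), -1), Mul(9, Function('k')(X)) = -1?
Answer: Rational(-144452, 19) ≈ -7602.7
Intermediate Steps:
Function('k')(X) = Rational(-1, 9) (Function('k')(X) = Mul(Rational(1, 9), -1) = Rational(-1, 9))
Function('Z')(v) = Rational(-9, 19) (Function('Z')(v) = Pow(Add(Rational(-1, 9), -2), -1) = Pow(Rational(-19, 9), -1) = Rational(-9, 19))
B = Rational(263, 38) (B = Add(7, Mul(Rational(-1, 6), Mul(-1, Rational(-9, 19)))) = Add(7, Mul(Rational(-1, 6), Rational(9, 19))) = Add(7, Rational(-3, 38)) = Rational(263, 38) ≈ 6.9211)
l = Rational(-469, 19) (l = Add(Mul(-4, Rational(263, 38)), 3) = Add(Rational(-526, 19), 3) = Rational(-469, 19) ≈ -24.684)
Mul(Mul(Add(Add(15, 6), -10), 28), l) = Mul(Mul(Add(Add(15, 6), -10), 28), Rational(-469, 19)) = Mul(Mul(Add(21, -10), 28), Rational(-469, 19)) = Mul(Mul(11, 28), Rational(-469, 19)) = Mul(308, Rational(-469, 19)) = Rational(-144452, 19)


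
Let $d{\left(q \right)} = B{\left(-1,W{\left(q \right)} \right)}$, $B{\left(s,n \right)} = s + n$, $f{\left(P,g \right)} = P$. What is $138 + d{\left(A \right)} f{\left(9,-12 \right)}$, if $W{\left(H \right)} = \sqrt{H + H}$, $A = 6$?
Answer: $129 + 18 \sqrt{3} \approx 160.18$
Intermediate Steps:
$W{\left(H \right)} = \sqrt{2} \sqrt{H}$ ($W{\left(H \right)} = \sqrt{2 H} = \sqrt{2} \sqrt{H}$)
$B{\left(s,n \right)} = n + s$
$d{\left(q \right)} = -1 + \sqrt{2} \sqrt{q}$ ($d{\left(q \right)} = \sqrt{2} \sqrt{q} - 1 = -1 + \sqrt{2} \sqrt{q}$)
$138 + d{\left(A \right)} f{\left(9,-12 \right)} = 138 + \left(-1 + \sqrt{2} \sqrt{6}\right) 9 = 138 + \left(-1 + 2 \sqrt{3}\right) 9 = 138 - \left(9 - 18 \sqrt{3}\right) = 129 + 18 \sqrt{3}$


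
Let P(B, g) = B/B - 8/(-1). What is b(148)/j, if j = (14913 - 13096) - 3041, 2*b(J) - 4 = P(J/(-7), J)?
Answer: -13/2448 ≈ -0.0053105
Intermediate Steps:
P(B, g) = 9 (P(B, g) = 1 - 8*(-1) = 1 + 8 = 9)
b(J) = 13/2 (b(J) = 2 + (1/2)*9 = 2 + 9/2 = 13/2)
j = -1224 (j = 1817 - 3041 = -1224)
b(148)/j = (13/2)/(-1224) = (13/2)*(-1/1224) = -13/2448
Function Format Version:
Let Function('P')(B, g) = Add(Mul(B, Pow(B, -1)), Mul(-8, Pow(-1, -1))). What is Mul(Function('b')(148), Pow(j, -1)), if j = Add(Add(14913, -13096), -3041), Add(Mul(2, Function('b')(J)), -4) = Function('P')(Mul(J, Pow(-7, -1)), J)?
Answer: Rational(-13, 2448) ≈ -0.0053105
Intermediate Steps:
Function('P')(B, g) = 9 (Function('P')(B, g) = Add(1, Mul(-8, -1)) = Add(1, 8) = 9)
Function('b')(J) = Rational(13, 2) (Function('b')(J) = Add(2, Mul(Rational(1, 2), 9)) = Add(2, Rational(9, 2)) = Rational(13, 2))
j = -1224 (j = Add(1817, -3041) = -1224)
Mul(Function('b')(148), Pow(j, -1)) = Mul(Rational(13, 2), Pow(-1224, -1)) = Mul(Rational(13, 2), Rational(-1, 1224)) = Rational(-13, 2448)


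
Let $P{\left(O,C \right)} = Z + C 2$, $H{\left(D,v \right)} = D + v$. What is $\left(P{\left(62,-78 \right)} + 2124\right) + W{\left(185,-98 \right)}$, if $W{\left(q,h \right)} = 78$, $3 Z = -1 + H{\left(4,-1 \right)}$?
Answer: $\frac{6140}{3} \approx 2046.7$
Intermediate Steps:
$Z = \frac{2}{3}$ ($Z = \frac{-1 + \left(4 - 1\right)}{3} = \frac{-1 + 3}{3} = \frac{1}{3} \cdot 2 = \frac{2}{3} \approx 0.66667$)
$P{\left(O,C \right)} = \frac{2}{3} + 2 C$ ($P{\left(O,C \right)} = \frac{2}{3} + C 2 = \frac{2}{3} + 2 C$)
$\left(P{\left(62,-78 \right)} + 2124\right) + W{\left(185,-98 \right)} = \left(\left(\frac{2}{3} + 2 \left(-78\right)\right) + 2124\right) + 78 = \left(\left(\frac{2}{3} - 156\right) + 2124\right) + 78 = \left(- \frac{466}{3} + 2124\right) + 78 = \frac{5906}{3} + 78 = \frac{6140}{3}$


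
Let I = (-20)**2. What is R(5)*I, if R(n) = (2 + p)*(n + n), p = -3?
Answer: -4000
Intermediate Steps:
R(n) = -2*n (R(n) = (2 - 3)*(n + n) = -2*n)
I = 400
R(5)*I = -2*5*400 = -10*400 = -4000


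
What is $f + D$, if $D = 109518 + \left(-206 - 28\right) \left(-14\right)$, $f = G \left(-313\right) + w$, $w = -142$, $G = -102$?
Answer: $144578$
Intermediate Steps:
$f = 31784$ ($f = \left(-102\right) \left(-313\right) - 142 = 31926 - 142 = 31784$)
$D = 112794$ ($D = 109518 - -3276 = 109518 + 3276 = 112794$)
$f + D = 31784 + 112794 = 144578$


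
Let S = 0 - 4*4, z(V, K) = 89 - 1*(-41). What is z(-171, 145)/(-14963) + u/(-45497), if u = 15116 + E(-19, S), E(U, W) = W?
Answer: -17835070/52367047 ≈ -0.34058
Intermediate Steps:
z(V, K) = 130 (z(V, K) = 89 + 41 = 130)
S = -16 (S = 0 - 16 = -16)
u = 15100 (u = 15116 - 16 = 15100)
z(-171, 145)/(-14963) + u/(-45497) = 130/(-14963) + 15100/(-45497) = 130*(-1/14963) + 15100*(-1/45497) = -10/1151 - 15100/45497 = -17835070/52367047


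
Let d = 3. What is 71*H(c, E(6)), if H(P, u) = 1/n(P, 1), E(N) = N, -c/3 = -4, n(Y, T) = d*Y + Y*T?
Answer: 71/48 ≈ 1.4792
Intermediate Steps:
n(Y, T) = 3*Y + T*Y (n(Y, T) = 3*Y + Y*T = 3*Y + T*Y)
c = 12 (c = -3*(-4) = 12)
H(P, u) = 1/(4*P) (H(P, u) = 1/(P*(3 + 1)) = 1/(P*4) = 1/(4*P))
71*H(c, E(6)) = 71*((¼)/12) = 71*((¼)*(1/12)) = 71*(1/48) = 71/48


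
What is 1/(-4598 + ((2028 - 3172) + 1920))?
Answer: -1/3822 ≈ -0.00026164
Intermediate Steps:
1/(-4598 + ((2028 - 3172) + 1920)) = 1/(-4598 + (-1144 + 1920)) = 1/(-4598 + 776) = 1/(-3822) = -1/3822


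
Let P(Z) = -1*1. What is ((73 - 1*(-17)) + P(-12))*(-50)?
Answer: -4450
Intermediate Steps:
P(Z) = -1
((73 - 1*(-17)) + P(-12))*(-50) = ((73 - 1*(-17)) - 1)*(-50) = ((73 + 17) - 1)*(-50) = (90 - 1)*(-50) = 89*(-50) = -4450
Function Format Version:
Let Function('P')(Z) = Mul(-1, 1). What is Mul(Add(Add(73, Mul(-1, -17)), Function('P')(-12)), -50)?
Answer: -4450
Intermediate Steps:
Function('P')(Z) = -1
Mul(Add(Add(73, Mul(-1, -17)), Function('P')(-12)), -50) = Mul(Add(Add(73, Mul(-1, -17)), -1), -50) = Mul(Add(Add(73, 17), -1), -50) = Mul(Add(90, -1), -50) = Mul(89, -50) = -4450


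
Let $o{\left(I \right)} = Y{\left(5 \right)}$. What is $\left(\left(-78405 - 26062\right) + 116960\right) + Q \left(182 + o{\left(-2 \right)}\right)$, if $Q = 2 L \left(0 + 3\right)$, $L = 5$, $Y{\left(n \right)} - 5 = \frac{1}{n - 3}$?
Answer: $18118$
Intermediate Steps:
$Y{\left(n \right)} = 5 + \frac{1}{-3 + n}$ ($Y{\left(n \right)} = 5 + \frac{1}{n - 3} = 5 + \frac{1}{-3 + n}$)
$o{\left(I \right)} = \frac{11}{2}$ ($o{\left(I \right)} = \frac{-14 + 5 \cdot 5}{-3 + 5} = \frac{-14 + 25}{2} = \frac{1}{2} \cdot 11 = \frac{11}{2}$)
$Q = 30$ ($Q = 2 \cdot 5 \left(0 + 3\right) = 10 \cdot 3 = 30$)
$\left(\left(-78405 - 26062\right) + 116960\right) + Q \left(182 + o{\left(-2 \right)}\right) = \left(\left(-78405 - 26062\right) + 116960\right) + 30 \left(182 + \frac{11}{2}\right) = \left(\left(-78405 - 26062\right) + 116960\right) + 30 \cdot \frac{375}{2} = \left(-104467 + 116960\right) + 5625 = 12493 + 5625 = 18118$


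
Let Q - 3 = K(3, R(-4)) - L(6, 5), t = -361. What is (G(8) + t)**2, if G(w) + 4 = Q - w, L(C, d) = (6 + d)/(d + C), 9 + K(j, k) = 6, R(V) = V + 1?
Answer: 139876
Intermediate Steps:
R(V) = 1 + V
K(j, k) = -3 (K(j, k) = -9 + 6 = -3)
L(C, d) = (6 + d)/(C + d)
Q = -1 (Q = 3 + (-3 - (6 + 5)/(6 + 5)) = 3 + (-3 - 11/11) = 3 + (-3 - 1*1) = 3 + (-3 - 1) = 3 - 4 = -1)
G(w) = -5 - w (G(w) = -4 + (-1 - w) = -5 - w)
(G(8) + t)**2 = ((-5 - 1*8) - 361)**2 = ((-5 - 8) - 361)**2 = (-13 - 361)**2 = (-374)**2 = 139876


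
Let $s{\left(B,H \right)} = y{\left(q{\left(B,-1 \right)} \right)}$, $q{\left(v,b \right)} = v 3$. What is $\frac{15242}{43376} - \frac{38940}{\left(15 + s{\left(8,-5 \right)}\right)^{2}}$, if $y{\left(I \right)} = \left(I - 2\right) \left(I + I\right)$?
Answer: $\frac{2632356247}{8292341736} \approx 0.31744$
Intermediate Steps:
$q{\left(v,b \right)} = 3 v$
$y{\left(I \right)} = 2 I \left(-2 + I\right)$ ($y{\left(I \right)} = \left(-2 + I\right) 2 I = 2 I \left(-2 + I\right)$)
$s{\left(B,H \right)} = 6 B \left(-2 + 3 B\right)$ ($s{\left(B,H \right)} = 2 \cdot 3 B \left(-2 + 3 B\right) = 6 B \left(-2 + 3 B\right)$)
$\frac{15242}{43376} - \frac{38940}{\left(15 + s{\left(8,-5 \right)}\right)^{2}} = \frac{15242}{43376} - \frac{38940}{\left(15 + 6 \cdot 8 \left(-2 + 3 \cdot 8\right)\right)^{2}} = 15242 \cdot \frac{1}{43376} - \frac{38940}{\left(15 + 6 \cdot 8 \left(-2 + 24\right)\right)^{2}} = \frac{7621}{21688} - \frac{38940}{\left(15 + 6 \cdot 8 \cdot 22\right)^{2}} = \frac{7621}{21688} - \frac{38940}{\left(15 + 1056\right)^{2}} = \frac{7621}{21688} - \frac{38940}{1071^{2}} = \frac{7621}{21688} - \frac{38940}{1147041} = \frac{7621}{21688} - \frac{12980}{382347} = \frac{2632356247}{8292341736}$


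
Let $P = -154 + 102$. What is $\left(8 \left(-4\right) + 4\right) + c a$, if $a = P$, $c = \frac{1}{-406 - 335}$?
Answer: $- \frac{1592}{57} \approx -27.93$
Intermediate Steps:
$P = -52$
$c = - \frac{1}{741}$ ($c = \frac{1}{-741} = - \frac{1}{741} \approx -0.0013495$)
$a = -52$
$\left(8 \left(-4\right) + 4\right) + c a = \left(8 \left(-4\right) + 4\right) - - \frac{4}{57} = \left(-32 + 4\right) + \frac{4}{57} = -28 + \frac{4}{57} = - \frac{1592}{57}$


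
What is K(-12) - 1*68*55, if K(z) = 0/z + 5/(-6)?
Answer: -22445/6 ≈ -3740.8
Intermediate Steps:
K(z) = -⅚ (K(z) = 0 + 5*(-⅙) = 0 - ⅚ = -⅚)
K(-12) - 1*68*55 = -⅚ - 1*68*55 = -⅚ - 68*55 = -⅚ - 3740 = -22445/6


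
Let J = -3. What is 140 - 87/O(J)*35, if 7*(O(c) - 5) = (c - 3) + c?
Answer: -17675/26 ≈ -679.81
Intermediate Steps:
O(c) = 32/7 + 2*c/7 (O(c) = 5 + ((c - 3) + c)/7 = 5 + ((-3 + c) + c)/7 = 5 + (-3 + 2*c)/7 = 5 + (-3/7 + 2*c/7) = 32/7 + 2*c/7)
140 - 87/O(J)*35 = 140 - 87/(32/7 + (2/7)*(-3))*35 = 140 - 87/(32/7 - 6/7)*35 = 140 - 87/26/7*35 = 140 - 87*7/26*35 = 140 - 609/26*35 = 140 - 21315/26 = -17675/26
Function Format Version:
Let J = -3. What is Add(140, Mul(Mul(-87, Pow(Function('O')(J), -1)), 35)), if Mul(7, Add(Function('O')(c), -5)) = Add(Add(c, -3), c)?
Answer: Rational(-17675, 26) ≈ -679.81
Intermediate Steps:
Function('O')(c) = Add(Rational(32, 7), Mul(Rational(2, 7), c)) (Function('O')(c) = Add(5, Mul(Rational(1, 7), Add(Add(c, -3), c))) = Add(5, Mul(Rational(1, 7), Add(Add(-3, c), c))) = Add(5, Mul(Rational(1, 7), Add(-3, Mul(2, c)))) = Add(5, Add(Rational(-3, 7), Mul(Rational(2, 7), c))) = Add(Rational(32, 7), Mul(Rational(2, 7), c)))
Add(140, Mul(Mul(-87, Pow(Function('O')(J), -1)), 35)) = Add(140, Mul(Mul(-87, Pow(Add(Rational(32, 7), Mul(Rational(2, 7), -3)), -1)), 35)) = Add(140, Mul(Mul(-87, Pow(Add(Rational(32, 7), Rational(-6, 7)), -1)), 35)) = Add(140, Mul(Mul(-87, Pow(Rational(26, 7), -1)), 35)) = Add(140, Mul(Mul(-87, Rational(7, 26)), 35)) = Add(140, Mul(Rational(-609, 26), 35)) = Add(140, Rational(-21315, 26)) = Rational(-17675, 26)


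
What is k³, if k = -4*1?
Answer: -64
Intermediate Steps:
k = -4
k³ = (-4)³ = -64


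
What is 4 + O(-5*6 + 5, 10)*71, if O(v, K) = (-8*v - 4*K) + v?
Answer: 9589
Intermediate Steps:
O(v, K) = -7*v - 4*K
4 + O(-5*6 + 5, 10)*71 = 4 + (-7*(-5*6 + 5) - 4*10)*71 = 4 + (-7*(-30 + 5) - 40)*71 = 4 + (-7*(-25) - 40)*71 = 4 + (175 - 40)*71 = 4 + 135*71 = 4 + 9585 = 9589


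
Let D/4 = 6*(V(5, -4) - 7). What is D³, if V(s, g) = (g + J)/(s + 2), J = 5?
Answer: -1528823808/343 ≈ -4.4572e+6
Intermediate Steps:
V(s, g) = (5 + g)/(2 + s) (V(s, g) = (g + 5)/(s + 2) = (5 + g)/(2 + s))
D = -1152/7 (D = 4*(6*((5 - 4)/(2 + 5) - 7)) = 4*(6*(1/7 - 7)) = 4*(6*((⅐)*1 - 7)) = 4*(6*(⅐ - 7)) = 4*(6*(-48/7)) = 4*(-288/7) = -1152/7 ≈ -164.57)
D³ = (-1152/7)³ = -1528823808/343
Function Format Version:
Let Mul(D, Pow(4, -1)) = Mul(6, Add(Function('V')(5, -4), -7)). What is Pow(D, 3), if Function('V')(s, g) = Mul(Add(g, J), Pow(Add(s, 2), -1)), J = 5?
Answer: Rational(-1528823808, 343) ≈ -4.4572e+6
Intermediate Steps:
Function('V')(s, g) = Mul(Pow(Add(2, s), -1), Add(5, g)) (Function('V')(s, g) = Mul(Add(g, 5), Pow(Add(s, 2), -1)) = Mul(Add(5, g), Pow(Add(2, s), -1)) = Mul(Pow(Add(2, s), -1), Add(5, g)))
D = Rational(-1152, 7) (D = Mul(4, Mul(6, Add(Mul(Pow(Add(2, 5), -1), Add(5, -4)), -7))) = Mul(4, Mul(6, Add(Mul(Pow(7, -1), 1), -7))) = Mul(4, Mul(6, Add(Mul(Rational(1, 7), 1), -7))) = Mul(4, Mul(6, Add(Rational(1, 7), -7))) = Mul(4, Mul(6, Rational(-48, 7))) = Mul(4, Rational(-288, 7)) = Rational(-1152, 7) ≈ -164.57)
Pow(D, 3) = Pow(Rational(-1152, 7), 3) = Rational(-1528823808, 343)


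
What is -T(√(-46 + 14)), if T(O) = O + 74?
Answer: -74 - 4*I*√2 ≈ -74.0 - 5.6569*I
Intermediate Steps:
T(O) = 74 + O
-T(√(-46 + 14)) = -(74 + √(-46 + 14)) = -(74 + √(-32)) = -(74 + 4*I*√2) = -74 - 4*I*√2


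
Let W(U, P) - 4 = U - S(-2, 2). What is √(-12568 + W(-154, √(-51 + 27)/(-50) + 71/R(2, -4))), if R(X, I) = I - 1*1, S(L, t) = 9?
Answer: I*√12727 ≈ 112.81*I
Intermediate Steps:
R(X, I) = -1 + I (R(X, I) = I - 1 = -1 + I)
W(U, P) = -5 + U (W(U, P) = 4 + (U - 1*9) = 4 + (U - 9) = 4 + (-9 + U) = -5 + U)
√(-12568 + W(-154, √(-51 + 27)/(-50) + 71/R(2, -4))) = √(-12568 + (-5 - 154)) = √(-12568 - 159) = √(-12727) = I*√12727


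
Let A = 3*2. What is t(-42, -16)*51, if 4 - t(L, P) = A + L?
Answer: 2040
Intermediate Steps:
A = 6
t(L, P) = -2 - L (t(L, P) = 4 - (6 + L) = 4 + (-6 - L) = -2 - L)
t(-42, -16)*51 = (-2 - 1*(-42))*51 = (-2 + 42)*51 = 40*51 = 2040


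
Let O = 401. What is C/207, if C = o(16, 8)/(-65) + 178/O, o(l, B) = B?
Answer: 8362/5395455 ≈ 0.0015498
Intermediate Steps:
C = 8362/26065 (C = 8/(-65) + 178/401 = 8*(-1/65) + 178*(1/401) = -8/65 + 178/401 = 8362/26065 ≈ 0.32081)
C/207 = (8362/26065)/207 = (8362/26065)*(1/207) = 8362/5395455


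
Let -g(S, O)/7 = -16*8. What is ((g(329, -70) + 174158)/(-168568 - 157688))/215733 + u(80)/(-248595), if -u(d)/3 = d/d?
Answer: 27939167969/2916192771860760 ≈ 9.5807e-6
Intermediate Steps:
g(S, O) = 896 (g(S, O) = -(-112)*8 = -7*(-128) = 896)
u(d) = -3 (u(d) = -3*d/d = -3*1 = -3)
((g(329, -70) + 174158)/(-168568 - 157688))/215733 + u(80)/(-248595) = ((896 + 174158)/(-168568 - 157688))/215733 - 3/(-248595) = (175054/(-326256))*(1/215733) - 3*(-1/248595) = (175054*(-1/326256))*(1/215733) + 1/82865 = -87527/163128*1/215733 + 1/82865 = -87527/35192092824 + 1/82865 = 27939167969/2916192771860760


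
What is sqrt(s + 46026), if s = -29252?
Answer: sqrt(16774) ≈ 129.51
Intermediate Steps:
sqrt(s + 46026) = sqrt(-29252 + 46026) = sqrt(16774)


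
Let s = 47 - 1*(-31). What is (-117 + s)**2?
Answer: 1521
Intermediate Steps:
s = 78 (s = 47 + 31 = 78)
(-117 + s)**2 = (-117 + 78)**2 = (-39)**2 = 1521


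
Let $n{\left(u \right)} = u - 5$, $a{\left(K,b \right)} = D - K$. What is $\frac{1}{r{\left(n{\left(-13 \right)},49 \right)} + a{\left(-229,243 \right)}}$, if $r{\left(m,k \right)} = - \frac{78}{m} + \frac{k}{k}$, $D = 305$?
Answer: $\frac{3}{1618} \approx 0.0018541$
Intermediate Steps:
$a{\left(K,b \right)} = 305 - K$
$n{\left(u \right)} = -5 + u$
$r{\left(m,k \right)} = 1 - \frac{78}{m}$ ($r{\left(m,k \right)} = - \frac{78}{m} + 1 = 1 - \frac{78}{m}$)
$\frac{1}{r{\left(n{\left(-13 \right)},49 \right)} + a{\left(-229,243 \right)}} = \frac{1}{\frac{-78 - 18}{-5 - 13} + \left(305 - -229\right)} = \frac{1}{\frac{-78 - 18}{-18} + \left(305 + 229\right)} = \frac{1}{\left(- \frac{1}{18}\right) \left(-96\right) + 534} = \frac{1}{\frac{16}{3} + 534} = \frac{1}{\frac{1618}{3}} = \frac{3}{1618}$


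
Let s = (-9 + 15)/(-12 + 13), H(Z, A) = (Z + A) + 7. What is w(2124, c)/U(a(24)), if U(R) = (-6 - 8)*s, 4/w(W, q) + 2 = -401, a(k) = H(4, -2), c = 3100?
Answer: 1/8463 ≈ 0.00011816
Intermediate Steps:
H(Z, A) = 7 + A + Z (H(Z, A) = (A + Z) + 7 = 7 + A + Z)
a(k) = 9 (a(k) = 7 - 2 + 4 = 9)
w(W, q) = -4/403 (w(W, q) = 4/(-2 - 401) = 4/(-403) = 4*(-1/403) = -4/403)
s = 6 (s = 6/1 = 6*1 = 6)
U(R) = -84 (U(R) = (-6 - 8)*6 = -14*6 = -84)
w(2124, c)/U(a(24)) = -4/403/(-84) = -4/403*(-1/84) = 1/8463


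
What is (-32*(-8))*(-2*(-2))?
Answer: 1024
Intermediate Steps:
(-32*(-8))*(-2*(-2)) = 256*4 = 1024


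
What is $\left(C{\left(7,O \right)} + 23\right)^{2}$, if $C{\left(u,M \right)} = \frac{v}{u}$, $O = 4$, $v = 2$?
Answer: $\frac{26569}{49} \approx 542.22$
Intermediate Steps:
$C{\left(u,M \right)} = \frac{2}{u}$
$\left(C{\left(7,O \right)} + 23\right)^{2} = \left(\frac{2}{7} + 23\right)^{2} = \left(\frac{163}{7}\right)^{2} = \frac{26569}{49}$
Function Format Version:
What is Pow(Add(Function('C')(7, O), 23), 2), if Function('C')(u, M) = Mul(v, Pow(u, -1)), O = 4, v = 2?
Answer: Rational(26569, 49) ≈ 542.22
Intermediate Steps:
Function('C')(u, M) = Mul(2, Pow(u, -1))
Pow(Add(Function('C')(7, O), 23), 2) = Pow(Add(Mul(2, Pow(7, -1)), 23), 2) = Pow(Add(Mul(2, Rational(1, 7)), 23), 2) = Pow(Add(Rational(2, 7), 23), 2) = Pow(Rational(163, 7), 2) = Rational(26569, 49)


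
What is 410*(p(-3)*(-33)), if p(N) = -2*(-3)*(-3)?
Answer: 243540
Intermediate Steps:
p(N) = -18 (p(N) = 6*(-3) = -18)
410*(p(-3)*(-33)) = 410*(-18*(-33)) = 410*594 = 243540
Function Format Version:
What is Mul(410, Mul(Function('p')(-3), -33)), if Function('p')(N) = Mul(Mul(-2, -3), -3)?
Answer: 243540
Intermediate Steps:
Function('p')(N) = -18 (Function('p')(N) = Mul(6, -3) = -18)
Mul(410, Mul(Function('p')(-3), -33)) = Mul(410, Mul(-18, -33)) = Mul(410, 594) = 243540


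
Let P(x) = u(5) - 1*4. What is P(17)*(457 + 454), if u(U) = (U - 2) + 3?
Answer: 1822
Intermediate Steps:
u(U) = 1 + U (u(U) = (-2 + U) + 3 = 1 + U)
P(x) = 2 (P(x) = (1 + 5) - 1*4 = 6 - 4 = 2)
P(17)*(457 + 454) = 2*(457 + 454) = 2*911 = 1822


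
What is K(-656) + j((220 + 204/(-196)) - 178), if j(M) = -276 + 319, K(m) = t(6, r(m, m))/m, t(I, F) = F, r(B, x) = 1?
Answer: 28207/656 ≈ 42.998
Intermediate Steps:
K(m) = 1/m
j(M) = 43
K(-656) + j((220 + 204/(-196)) - 178) = 1/(-656) + 43 = -1/656 + 43 = 28207/656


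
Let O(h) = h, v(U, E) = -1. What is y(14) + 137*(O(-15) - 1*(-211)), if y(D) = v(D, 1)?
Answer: 26851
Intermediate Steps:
y(D) = -1
y(14) + 137*(O(-15) - 1*(-211)) = -1 + 137*(-15 - 1*(-211)) = -1 + 137*(-15 + 211) = -1 + 137*196 = -1 + 26852 = 26851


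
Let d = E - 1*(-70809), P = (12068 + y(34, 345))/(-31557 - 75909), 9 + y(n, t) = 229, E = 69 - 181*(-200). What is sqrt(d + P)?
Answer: 3*sqrt(3816778396790)/17911 ≈ 327.23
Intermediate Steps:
E = 36269 (E = 69 + 36200 = 36269)
y(n, t) = 220 (y(n, t) = -9 + 229 = 220)
P = -2048/17911 (P = (12068 + 220)/(-31557 - 75909) = 12288/(-107466) = 12288*(-1/107466) = -2048/17911 ≈ -0.11434)
d = 107078 (d = 36269 - 1*(-70809) = 36269 + 70809 = 107078)
sqrt(d + P) = sqrt(107078 - 2048/17911) = sqrt(1917872010/17911) = 3*sqrt(3816778396790)/17911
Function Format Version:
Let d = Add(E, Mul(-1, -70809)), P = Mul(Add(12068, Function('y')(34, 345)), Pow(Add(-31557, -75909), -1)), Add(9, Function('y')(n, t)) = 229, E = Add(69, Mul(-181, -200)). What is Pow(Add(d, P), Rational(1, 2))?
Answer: Mul(Rational(3, 17911), Pow(3816778396790, Rational(1, 2))) ≈ 327.23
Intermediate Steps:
E = 36269 (E = Add(69, 36200) = 36269)
Function('y')(n, t) = 220 (Function('y')(n, t) = Add(-9, 229) = 220)
P = Rational(-2048, 17911) (P = Mul(Add(12068, 220), Pow(Add(-31557, -75909), -1)) = Mul(12288, Pow(-107466, -1)) = Mul(12288, Rational(-1, 107466)) = Rational(-2048, 17911) ≈ -0.11434)
d = 107078 (d = Add(36269, Mul(-1, -70809)) = Add(36269, 70809) = 107078)
Pow(Add(d, P), Rational(1, 2)) = Pow(Add(107078, Rational(-2048, 17911)), Rational(1, 2)) = Pow(Rational(1917872010, 17911), Rational(1, 2)) = Mul(Rational(3, 17911), Pow(3816778396790, Rational(1, 2)))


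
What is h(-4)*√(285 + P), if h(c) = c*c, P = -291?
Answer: 16*I*√6 ≈ 39.192*I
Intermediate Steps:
h(c) = c²
h(-4)*√(285 + P) = (-4)²*√(285 - 291) = 16*√(-6) = 16*(I*√6) = 16*I*√6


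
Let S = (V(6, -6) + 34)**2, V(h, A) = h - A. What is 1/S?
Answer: 1/2116 ≈ 0.00047259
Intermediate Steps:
S = 2116 (S = ((6 - 1*(-6)) + 34)**2 = ((6 + 6) + 34)**2 = (12 + 34)**2 = 46**2 = 2116)
1/S = 1/2116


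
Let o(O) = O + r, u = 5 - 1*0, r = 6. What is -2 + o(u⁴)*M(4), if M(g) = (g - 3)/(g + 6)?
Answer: 611/10 ≈ 61.100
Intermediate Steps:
u = 5 (u = 5 + 0 = 5)
M(g) = (-3 + g)/(6 + g)
o(O) = 6 + O (o(O) = O + 6 = 6 + O)
-2 + o(u⁴)*M(4) = -2 + (6 + 5⁴)*((-3 + 4)/(6 + 4)) = -2 + (6 + 625)*(1/10) = -2 + 631*((⅒)*1) = -2 + 631*(⅒) = -2 + 631/10 = 611/10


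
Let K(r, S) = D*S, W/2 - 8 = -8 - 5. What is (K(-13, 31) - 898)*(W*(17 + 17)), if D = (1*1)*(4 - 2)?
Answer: 284240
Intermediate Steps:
W = -10 (W = 16 + 2*(-8 - 5) = 16 + 2*(-13) = 16 - 26 = -10)
D = 2 (D = 1*2 = 2)
K(r, S) = 2*S
(K(-13, 31) - 898)*(W*(17 + 17)) = (2*31 - 898)*(-10*(17 + 17)) = (62 - 898)*(-10*34) = -836*(-340) = 284240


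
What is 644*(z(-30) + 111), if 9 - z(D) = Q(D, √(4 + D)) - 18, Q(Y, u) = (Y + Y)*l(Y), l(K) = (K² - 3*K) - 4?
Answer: 38187912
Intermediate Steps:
l(K) = -4 + K² - 3*K
Q(Y, u) = 2*Y*(-4 + Y² - 3*Y) (Q(Y, u) = (Y + Y)*(-4 + Y² - 3*Y) = (2*Y)*(-4 + Y² - 3*Y) = 2*Y*(-4 + Y² - 3*Y))
z(D) = 27 - 2*D*(-4 + D² - 3*D) (z(D) = 9 - (2*D*(-4 + D² - 3*D) - 18) = 9 - (-18 + 2*D*(-4 + D² - 3*D)) = 9 + (18 - 2*D*(-4 + D² - 3*D)) = 27 - 2*D*(-4 + D² - 3*D))
644*(z(-30) + 111) = 644*((27 + 2*(-30)*(4 - 1*(-30)² + 3*(-30))) + 111) = 644*((27 + 2*(-30)*(4 - 1*900 - 90)) + 111) = 644*((27 + 2*(-30)*(4 - 900 - 90)) + 111) = 644*((27 + 2*(-30)*(-986)) + 111) = 644*((27 + 59160) + 111) = 644*(59187 + 111) = 644*59298 = 38187912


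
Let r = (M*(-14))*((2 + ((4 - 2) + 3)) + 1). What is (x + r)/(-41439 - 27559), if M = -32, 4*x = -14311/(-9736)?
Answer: -139589607/2687058112 ≈ -0.051949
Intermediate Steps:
x = 14311/38944 (x = (-14311/(-9736))/4 = (-14311*(-1/9736))/4 = (1/4)*(14311/9736) = 14311/38944 ≈ 0.36748)
r = 3584 (r = (-32*(-14))*((2 + ((4 - 2) + 3)) + 1) = 448*((2 + (2 + 3)) + 1) = 448*((2 + 5) + 1) = 448*(7 + 1) = 448*8 = 3584)
(x + r)/(-41439 - 27559) = (14311/38944 + 3584)/(-41439 - 27559) = (139589607/38944)/(-68998) = (139589607/38944)*(-1/68998) = -139589607/2687058112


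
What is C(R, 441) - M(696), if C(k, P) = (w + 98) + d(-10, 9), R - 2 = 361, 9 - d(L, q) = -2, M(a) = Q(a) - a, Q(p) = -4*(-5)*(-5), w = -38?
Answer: 867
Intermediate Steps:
Q(p) = -100 (Q(p) = 20*(-5) = -100)
M(a) = -100 - a
d(L, q) = 11 (d(L, q) = 9 - 1*(-2) = 9 + 2 = 11)
R = 363 (R = 2 + 361 = 363)
C(k, P) = 71 (C(k, P) = (-38 + 98) + 11 = 60 + 11 = 71)
C(R, 441) - M(696) = 71 - (-100 - 1*696) = 71 - (-100 - 696) = 71 - 1*(-796) = 71 + 796 = 867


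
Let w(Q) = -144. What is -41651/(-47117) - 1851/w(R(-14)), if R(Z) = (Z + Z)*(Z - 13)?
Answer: 31070437/2261616 ≈ 13.738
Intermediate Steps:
R(Z) = 2*Z*(-13 + Z) (R(Z) = (2*Z)*(-13 + Z) = 2*Z*(-13 + Z))
-41651/(-47117) - 1851/w(R(-14)) = -41651/(-47117) - 1851/(-144) = -41651*(-1/47117) - 1851*(-1/144) = 41651/47117 + 617/48 = 31070437/2261616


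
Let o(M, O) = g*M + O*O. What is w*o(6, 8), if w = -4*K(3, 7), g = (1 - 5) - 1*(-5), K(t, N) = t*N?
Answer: -5880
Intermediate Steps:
K(t, N) = N*t
g = 1 (g = -4 + 5 = 1)
o(M, O) = M + O**2 (o(M, O) = 1*M + O*O = M + O**2)
w = -84 (w = -28*3 = -4*21 = -84)
w*o(6, 8) = -84*(6 + 8**2) = -84*(6 + 64) = -84*70 = -5880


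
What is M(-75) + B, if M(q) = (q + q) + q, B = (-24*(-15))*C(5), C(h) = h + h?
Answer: 3375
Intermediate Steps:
C(h) = 2*h
B = 3600 (B = (-24*(-15))*(2*5) = 360*10 = 3600)
M(q) = 3*q (M(q) = 2*q + q = 3*q)
M(-75) + B = 3*(-75) + 3600 = -225 + 3600 = 3375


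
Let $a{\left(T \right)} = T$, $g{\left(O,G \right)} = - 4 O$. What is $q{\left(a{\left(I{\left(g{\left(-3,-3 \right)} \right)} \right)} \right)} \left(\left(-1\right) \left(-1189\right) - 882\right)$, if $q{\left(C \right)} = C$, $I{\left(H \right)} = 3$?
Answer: $921$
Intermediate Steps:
$q{\left(a{\left(I{\left(g{\left(-3,-3 \right)} \right)} \right)} \right)} \left(\left(-1\right) \left(-1189\right) - 882\right) = 3 \left(\left(-1\right) \left(-1189\right) - 882\right) = 3 \left(1189 - 882\right) = 3 \cdot 307 = 921$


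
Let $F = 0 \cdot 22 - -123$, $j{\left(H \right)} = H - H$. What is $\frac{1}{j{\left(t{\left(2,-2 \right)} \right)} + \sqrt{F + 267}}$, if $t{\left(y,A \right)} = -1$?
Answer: $\frac{\sqrt{390}}{390} \approx 0.050637$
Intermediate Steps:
$j{\left(H \right)} = 0$
$F = 123$ ($F = 0 + 123 = 123$)
$\frac{1}{j{\left(t{\left(2,-2 \right)} \right)} + \sqrt{F + 267}} = \frac{1}{0 + \sqrt{123 + 267}} = \frac{1}{0 + \sqrt{390}} = \frac{1}{\sqrt{390}} = \frac{\sqrt{390}}{390}$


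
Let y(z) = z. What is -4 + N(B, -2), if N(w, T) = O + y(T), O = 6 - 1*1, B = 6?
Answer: -1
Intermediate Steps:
O = 5 (O = 6 - 1 = 5)
N(w, T) = 5 + T
-4 + N(B, -2) = -4 + (5 - 2) = -4 + 3 = -1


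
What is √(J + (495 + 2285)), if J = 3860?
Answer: 4*√415 ≈ 81.486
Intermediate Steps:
√(J + (495 + 2285)) = √(3860 + (495 + 2285)) = √(3860 + 2780) = √6640 = 4*√415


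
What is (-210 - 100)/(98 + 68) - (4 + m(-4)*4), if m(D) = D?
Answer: 841/83 ≈ 10.133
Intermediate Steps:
(-210 - 100)/(98 + 68) - (4 + m(-4)*4) = (-210 - 100)/(98 + 68) - (4 - 4*4) = -310/166 - (4 - 16) = -310*1/166 - 1*(-12) = -155/83 + 12 = 841/83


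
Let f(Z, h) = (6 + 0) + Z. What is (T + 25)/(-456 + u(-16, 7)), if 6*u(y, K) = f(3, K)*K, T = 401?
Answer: -284/297 ≈ -0.95623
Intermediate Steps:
f(Z, h) = 6 + Z
u(y, K) = 3*K/2 (u(y, K) = ((6 + 3)*K)/6 = (9*K)/6 = 3*K/2)
(T + 25)/(-456 + u(-16, 7)) = (401 + 25)/(-456 + (3/2)*7) = 426/(-456 + 21/2) = 426/(-891/2) = 426*(-2/891) = -284/297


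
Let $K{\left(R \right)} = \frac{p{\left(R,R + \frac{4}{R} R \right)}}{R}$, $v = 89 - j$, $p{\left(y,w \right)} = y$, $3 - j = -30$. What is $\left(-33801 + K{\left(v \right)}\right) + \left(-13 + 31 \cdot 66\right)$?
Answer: $-31767$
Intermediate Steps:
$j = 33$ ($j = 3 - -30 = 3 + 30 = 33$)
$v = 56$ ($v = 89 - 33 = 56$)
$K{\left(R \right)} = 1$ ($K{\left(R \right)} = \frac{R}{R} = 1$)
$\left(-33801 + K{\left(v \right)}\right) + \left(-13 + 31 \cdot 66\right) = \left(-33801 + 1\right) + \left(-13 + 31 \cdot 66\right) = -33800 + \left(-13 + 2046\right) = -33800 + 2033 = -31767$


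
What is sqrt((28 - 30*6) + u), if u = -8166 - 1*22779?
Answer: 11*I*sqrt(257) ≈ 176.34*I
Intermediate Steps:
u = -30945 (u = -8166 - 22779 = -30945)
sqrt((28 - 30*6) + u) = sqrt((28 - 30*6) - 30945) = sqrt((28 - 180) - 30945) = sqrt(-152 - 30945) = sqrt(-31097) = 11*I*sqrt(257)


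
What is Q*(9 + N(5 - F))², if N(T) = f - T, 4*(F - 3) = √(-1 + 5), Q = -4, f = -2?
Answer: -121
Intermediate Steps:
F = 7/2 (F = 3 + √(-1 + 5)/4 = 3 + √4/4 = 3 + (¼)*2 = 3 + ½ = 7/2 ≈ 3.5000)
N(T) = -2 - T
Q*(9 + N(5 - F))² = -4*(9 + (-2 - (5 - 1*7/2)))² = -4*(9 + (-2 - (5 - 7/2)))² = -4*(9 + (-2 - 1*3/2))² = -4*(9 + (-2 - 3/2))² = -4*(9 - 7/2)² = -4*(11/2)² = -4*121/4 = -121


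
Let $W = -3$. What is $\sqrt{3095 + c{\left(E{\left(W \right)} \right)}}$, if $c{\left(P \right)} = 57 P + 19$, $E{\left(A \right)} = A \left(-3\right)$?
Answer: $3 \sqrt{403} \approx 60.225$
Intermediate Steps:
$E{\left(A \right)} = - 3 A$
$c{\left(P \right)} = 19 + 57 P$
$\sqrt{3095 + c{\left(E{\left(W \right)} \right)}} = \sqrt{3095 + \left(19 + 57 \left(\left(-3\right) \left(-3\right)\right)\right)} = \sqrt{3095 + \left(19 + 57 \cdot 9\right)} = \sqrt{3095 + \left(19 + 513\right)} = \sqrt{3095 + 532} = \sqrt{3627} = 3 \sqrt{403}$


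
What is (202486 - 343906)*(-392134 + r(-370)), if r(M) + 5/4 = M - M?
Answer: 55455767055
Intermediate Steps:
r(M) = -5/4 (r(M) = -5/4 + (M - M) = -5/4 + 0 = -5/4)
(202486 - 343906)*(-392134 + r(-370)) = (202486 - 343906)*(-392134 - 5/4) = -141420*(-1568541/4) = 55455767055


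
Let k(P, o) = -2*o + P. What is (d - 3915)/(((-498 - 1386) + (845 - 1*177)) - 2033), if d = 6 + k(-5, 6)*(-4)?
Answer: 3841/3249 ≈ 1.1822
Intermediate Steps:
k(P, o) = P - 2*o
d = 74 (d = 6 + (-5 - 2*6)*(-4) = 6 + (-5 - 12)*(-4) = 6 - 17*(-4) = 6 + 68 = 74)
(d - 3915)/(((-498 - 1386) + (845 - 1*177)) - 2033) = (74 - 3915)/(((-498 - 1386) + (845 - 1*177)) - 2033) = -3841/((-1884 + (845 - 177)) - 2033) = -3841/((-1884 + 668) - 2033) = -3841/(-1216 - 2033) = -3841/(-3249) = -3841*(-1/3249) = 3841/3249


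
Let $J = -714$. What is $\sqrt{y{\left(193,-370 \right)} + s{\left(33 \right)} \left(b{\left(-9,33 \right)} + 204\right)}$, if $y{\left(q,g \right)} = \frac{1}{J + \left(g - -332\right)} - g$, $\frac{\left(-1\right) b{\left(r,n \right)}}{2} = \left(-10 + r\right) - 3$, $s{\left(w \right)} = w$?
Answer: $\frac{\sqrt{302332529}}{188} \approx 92.488$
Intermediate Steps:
$b{\left(r,n \right)} = 26 - 2 r$ ($b{\left(r,n \right)} = - 2 \left(\left(-10 + r\right) - 3\right) = - 2 \left(-13 + r\right) = 26 - 2 r$)
$y{\left(q,g \right)} = \frac{1}{-382 + g} - g$ ($y{\left(q,g \right)} = \frac{1}{-714 + \left(g - -332\right)} - g = \frac{1}{-714 + \left(g + 332\right)} - g = \frac{1}{-714 + \left(332 + g\right)} - g = \frac{1}{-382 + g} - g$)
$\sqrt{y{\left(193,-370 \right)} + s{\left(33 \right)} \left(b{\left(-9,33 \right)} + 204\right)} = \sqrt{\frac{1 - \left(-370\right)^{2} + 382 \left(-370\right)}{-382 - 370} + 33 \left(\left(26 - -18\right) + 204\right)} = \sqrt{\frac{1 - 136900 - 141340}{-752} + 33 \left(\left(26 + 18\right) + 204\right)} = \sqrt{- \frac{1 - 136900 - 141340}{752} + 33 \left(44 + 204\right)} = \sqrt{\left(- \frac{1}{752}\right) \left(-278239\right) + 33 \cdot 248} = \sqrt{\frac{278239}{752} + 8184} = \sqrt{\frac{6432607}{752}} = \frac{\sqrt{302332529}}{188}$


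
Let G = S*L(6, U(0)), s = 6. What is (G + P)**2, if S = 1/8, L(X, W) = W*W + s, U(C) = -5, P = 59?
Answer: 253009/64 ≈ 3953.3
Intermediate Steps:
L(X, W) = 6 + W**2 (L(X, W) = W*W + 6 = W**2 + 6 = 6 + W**2)
S = 1/8 ≈ 0.12500
G = 31/8 (G = (6 + (-5)**2)/8 = (6 + 25)/8 = (1/8)*31 = 31/8 ≈ 3.8750)
(G + P)**2 = (31/8 + 59)**2 = (503/8)**2 = 253009/64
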